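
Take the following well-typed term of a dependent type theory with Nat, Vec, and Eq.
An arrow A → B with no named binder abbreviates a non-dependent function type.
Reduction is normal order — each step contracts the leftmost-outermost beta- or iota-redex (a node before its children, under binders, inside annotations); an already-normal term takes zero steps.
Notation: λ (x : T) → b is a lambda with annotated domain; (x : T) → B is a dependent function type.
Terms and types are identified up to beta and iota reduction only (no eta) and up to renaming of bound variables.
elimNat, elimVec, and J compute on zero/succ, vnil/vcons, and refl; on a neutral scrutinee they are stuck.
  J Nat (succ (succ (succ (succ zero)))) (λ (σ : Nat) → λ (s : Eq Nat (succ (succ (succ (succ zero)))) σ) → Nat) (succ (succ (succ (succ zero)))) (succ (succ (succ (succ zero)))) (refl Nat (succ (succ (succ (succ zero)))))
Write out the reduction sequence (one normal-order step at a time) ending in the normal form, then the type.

normal-order reduction sequence:
  J Nat (succ (succ (succ (succ zero)))) (λ (σ : Nat) → λ (s : Eq Nat (succ (succ (succ (succ zero)))) σ) → Nat) (succ (succ (succ (succ zero)))) (succ (succ (succ (succ zero)))) (refl Nat (succ (succ (succ (succ zero)))))
  ~> succ (succ (succ (succ zero)))
the term's type:
  Nat


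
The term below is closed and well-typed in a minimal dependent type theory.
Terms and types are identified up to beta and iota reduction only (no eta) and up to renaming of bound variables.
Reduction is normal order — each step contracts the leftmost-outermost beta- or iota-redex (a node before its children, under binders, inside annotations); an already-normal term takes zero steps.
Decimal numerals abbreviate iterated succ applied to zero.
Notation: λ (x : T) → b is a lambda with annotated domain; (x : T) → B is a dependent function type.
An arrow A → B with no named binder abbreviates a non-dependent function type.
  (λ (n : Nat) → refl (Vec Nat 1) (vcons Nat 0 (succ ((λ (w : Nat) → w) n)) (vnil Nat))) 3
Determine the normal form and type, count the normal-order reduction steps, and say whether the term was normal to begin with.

normal form:
  refl (Vec Nat 1) (vcons Nat 0 4 (vnil Nat))
the term's type:
  Eq (Vec Nat 1) (vcons Nat 0 4 (vnil Nat)) (vcons Nat 0 4 (vnil Nat))
steps to reach normal form (normal order): 2
term was already normal: no
first contracted redex: a beta-redex


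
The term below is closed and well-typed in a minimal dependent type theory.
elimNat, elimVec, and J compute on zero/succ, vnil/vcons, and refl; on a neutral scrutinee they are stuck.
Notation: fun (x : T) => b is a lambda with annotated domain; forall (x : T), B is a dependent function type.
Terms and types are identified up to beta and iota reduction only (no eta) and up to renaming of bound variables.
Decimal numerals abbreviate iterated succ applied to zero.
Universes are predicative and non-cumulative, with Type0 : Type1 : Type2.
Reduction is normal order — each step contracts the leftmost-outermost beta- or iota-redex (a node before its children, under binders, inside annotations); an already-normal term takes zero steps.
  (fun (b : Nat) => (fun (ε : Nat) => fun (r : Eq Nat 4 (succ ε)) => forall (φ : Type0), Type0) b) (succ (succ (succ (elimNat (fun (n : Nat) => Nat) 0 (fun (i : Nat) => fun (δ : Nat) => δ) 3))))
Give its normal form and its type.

normal form:
  fun (b : Eq Nat 4 4) => forall (ε : Type0), Type0
inferred type:
  forall (b : Eq Nat 4 4), Type1


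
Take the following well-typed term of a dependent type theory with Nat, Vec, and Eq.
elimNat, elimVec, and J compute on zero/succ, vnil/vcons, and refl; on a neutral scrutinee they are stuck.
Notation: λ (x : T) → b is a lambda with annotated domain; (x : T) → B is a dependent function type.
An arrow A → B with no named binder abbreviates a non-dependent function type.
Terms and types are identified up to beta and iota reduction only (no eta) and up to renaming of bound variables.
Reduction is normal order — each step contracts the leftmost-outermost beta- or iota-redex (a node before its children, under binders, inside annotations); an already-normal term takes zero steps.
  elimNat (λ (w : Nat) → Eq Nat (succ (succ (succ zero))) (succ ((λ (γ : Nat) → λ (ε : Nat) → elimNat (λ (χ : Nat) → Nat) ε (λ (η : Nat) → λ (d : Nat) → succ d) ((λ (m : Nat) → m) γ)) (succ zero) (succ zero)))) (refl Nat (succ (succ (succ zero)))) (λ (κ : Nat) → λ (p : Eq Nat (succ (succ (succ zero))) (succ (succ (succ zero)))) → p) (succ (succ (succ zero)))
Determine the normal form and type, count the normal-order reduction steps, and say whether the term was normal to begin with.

reduced normal form:
  refl Nat (succ (succ (succ zero)))
inferred type:
  Eq Nat (succ (succ (succ zero))) (succ (succ (succ zero)))
reduction steps (normal order): 10
term was already normal: no
first redex: an elimNat iota-redex


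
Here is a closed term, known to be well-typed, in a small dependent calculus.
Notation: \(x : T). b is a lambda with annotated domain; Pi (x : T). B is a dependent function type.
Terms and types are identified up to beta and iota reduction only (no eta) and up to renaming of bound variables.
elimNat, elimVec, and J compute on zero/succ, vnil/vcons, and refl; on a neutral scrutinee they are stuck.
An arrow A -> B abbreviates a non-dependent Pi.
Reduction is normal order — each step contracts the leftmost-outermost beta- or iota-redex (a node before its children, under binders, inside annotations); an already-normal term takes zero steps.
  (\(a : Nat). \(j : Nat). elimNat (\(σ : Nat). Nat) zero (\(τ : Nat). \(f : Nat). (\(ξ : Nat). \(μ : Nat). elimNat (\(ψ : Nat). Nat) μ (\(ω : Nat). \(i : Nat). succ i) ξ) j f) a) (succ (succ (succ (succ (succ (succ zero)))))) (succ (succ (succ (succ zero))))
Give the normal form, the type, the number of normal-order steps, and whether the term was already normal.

reduced normal form:
  succ (succ (succ (succ (succ (succ (succ (succ (succ (succ (succ (succ (succ (succ (succ (succ (succ (succ (succ (succ (succ (succ (succ (succ zero)))))))))))))))))))))))
inferred type:
  Nat
reduction steps (normal order): 111
started in normal form: no
first redex: a beta-redex


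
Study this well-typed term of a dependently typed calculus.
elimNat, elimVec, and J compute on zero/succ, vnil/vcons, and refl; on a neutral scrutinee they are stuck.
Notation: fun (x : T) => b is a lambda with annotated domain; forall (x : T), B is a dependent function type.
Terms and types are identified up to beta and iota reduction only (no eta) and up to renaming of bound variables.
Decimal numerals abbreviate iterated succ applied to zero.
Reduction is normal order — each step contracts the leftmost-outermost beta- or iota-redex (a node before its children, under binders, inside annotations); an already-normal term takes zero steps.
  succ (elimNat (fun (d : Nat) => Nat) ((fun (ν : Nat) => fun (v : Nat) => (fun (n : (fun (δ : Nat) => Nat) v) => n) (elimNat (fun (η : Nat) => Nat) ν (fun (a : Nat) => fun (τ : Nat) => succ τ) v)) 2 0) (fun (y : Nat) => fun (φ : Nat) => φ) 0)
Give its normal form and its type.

reduced normal form:
  3
inferred type:
  Nat
observation: normalization takes exactly 5 steps under the normal-order strategy.


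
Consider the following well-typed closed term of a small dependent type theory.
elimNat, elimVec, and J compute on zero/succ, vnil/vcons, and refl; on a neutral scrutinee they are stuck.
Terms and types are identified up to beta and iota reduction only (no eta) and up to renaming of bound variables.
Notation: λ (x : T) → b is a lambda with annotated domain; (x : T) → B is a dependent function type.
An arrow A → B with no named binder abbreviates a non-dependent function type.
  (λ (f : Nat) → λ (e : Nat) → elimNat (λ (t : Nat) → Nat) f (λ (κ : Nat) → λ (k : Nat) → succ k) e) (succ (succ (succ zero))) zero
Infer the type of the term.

the term's type:
  Nat


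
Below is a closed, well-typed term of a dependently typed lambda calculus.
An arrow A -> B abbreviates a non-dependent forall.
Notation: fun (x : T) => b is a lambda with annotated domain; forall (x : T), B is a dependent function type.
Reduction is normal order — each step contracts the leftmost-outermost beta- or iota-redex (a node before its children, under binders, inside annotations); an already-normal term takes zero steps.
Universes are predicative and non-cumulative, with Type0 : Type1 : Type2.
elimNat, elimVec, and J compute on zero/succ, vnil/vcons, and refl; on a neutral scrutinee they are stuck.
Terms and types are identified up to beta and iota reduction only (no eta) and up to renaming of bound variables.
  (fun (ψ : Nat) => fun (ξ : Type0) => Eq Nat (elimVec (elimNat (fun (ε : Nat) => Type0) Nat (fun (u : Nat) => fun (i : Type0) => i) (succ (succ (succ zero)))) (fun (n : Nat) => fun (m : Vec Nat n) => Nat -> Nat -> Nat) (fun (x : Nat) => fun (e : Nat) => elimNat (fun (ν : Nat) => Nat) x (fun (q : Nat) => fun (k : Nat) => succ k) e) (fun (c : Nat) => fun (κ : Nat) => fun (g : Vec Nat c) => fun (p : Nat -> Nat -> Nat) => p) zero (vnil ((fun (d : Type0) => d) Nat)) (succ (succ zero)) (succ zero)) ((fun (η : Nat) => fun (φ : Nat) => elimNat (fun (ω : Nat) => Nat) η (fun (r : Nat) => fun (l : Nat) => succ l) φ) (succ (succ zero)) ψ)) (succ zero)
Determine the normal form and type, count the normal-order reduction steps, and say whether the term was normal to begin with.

resulting normal form:
  fun (ψ : Type0) => Eq Nat (succ (succ (succ zero))) (succ (succ (succ zero)))
the term's type:
  Type0 -> Type0
reduction steps (normal order): 14
started in normal form: no
first redex: a beta-redex


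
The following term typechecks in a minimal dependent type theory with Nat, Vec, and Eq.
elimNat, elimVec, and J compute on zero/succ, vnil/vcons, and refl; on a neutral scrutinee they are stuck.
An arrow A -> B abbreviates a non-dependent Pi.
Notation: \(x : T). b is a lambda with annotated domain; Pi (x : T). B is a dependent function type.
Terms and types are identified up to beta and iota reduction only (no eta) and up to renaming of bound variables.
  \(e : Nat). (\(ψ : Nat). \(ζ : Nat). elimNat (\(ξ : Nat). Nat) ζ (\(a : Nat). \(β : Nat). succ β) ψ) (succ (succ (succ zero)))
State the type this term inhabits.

the term's type:
  Nat -> Nat -> Nat


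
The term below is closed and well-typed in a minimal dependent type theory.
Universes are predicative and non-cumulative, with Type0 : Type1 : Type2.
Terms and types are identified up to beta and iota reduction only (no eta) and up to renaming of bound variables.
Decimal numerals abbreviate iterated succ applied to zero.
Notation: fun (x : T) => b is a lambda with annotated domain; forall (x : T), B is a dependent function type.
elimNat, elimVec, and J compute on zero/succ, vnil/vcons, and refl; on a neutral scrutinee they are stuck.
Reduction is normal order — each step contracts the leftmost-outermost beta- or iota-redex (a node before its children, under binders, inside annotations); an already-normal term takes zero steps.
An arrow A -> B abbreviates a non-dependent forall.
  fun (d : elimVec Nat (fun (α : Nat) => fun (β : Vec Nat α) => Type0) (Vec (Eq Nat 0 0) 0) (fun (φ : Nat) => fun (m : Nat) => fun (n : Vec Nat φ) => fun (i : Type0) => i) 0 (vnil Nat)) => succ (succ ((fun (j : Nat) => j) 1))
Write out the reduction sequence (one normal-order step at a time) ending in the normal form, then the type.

reduction (normal order):
  fun (d : elimVec Nat (fun (α : Nat) => fun (β : Vec Nat α) => Type0) (Vec (Eq Nat 0 0) 0) (fun (φ : Nat) => fun (m : Nat) => fun (n : Vec Nat φ) => fun (i : Type0) => i) 0 (vnil Nat)) => succ (succ ((fun (j : Nat) => j) 1))
  ~> fun (d : Vec (Eq Nat 0 0) 0) => succ (succ ((fun (α : Nat) => α) 1))
  ~> fun (d : Vec (Eq Nat 0 0) 0) => 3
type:
  Vec (Eq Nat 0 0) 0 -> Nat


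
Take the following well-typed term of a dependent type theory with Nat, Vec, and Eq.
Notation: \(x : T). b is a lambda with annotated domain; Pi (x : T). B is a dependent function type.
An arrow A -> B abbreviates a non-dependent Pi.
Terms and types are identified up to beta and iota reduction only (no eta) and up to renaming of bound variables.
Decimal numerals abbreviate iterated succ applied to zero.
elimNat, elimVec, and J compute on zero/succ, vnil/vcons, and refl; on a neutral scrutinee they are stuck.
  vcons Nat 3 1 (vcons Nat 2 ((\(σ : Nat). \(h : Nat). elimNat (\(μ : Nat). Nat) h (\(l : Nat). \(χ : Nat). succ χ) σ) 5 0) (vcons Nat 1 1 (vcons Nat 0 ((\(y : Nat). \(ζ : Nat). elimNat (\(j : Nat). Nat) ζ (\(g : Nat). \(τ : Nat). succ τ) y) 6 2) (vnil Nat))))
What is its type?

type:
  Vec Nat 4


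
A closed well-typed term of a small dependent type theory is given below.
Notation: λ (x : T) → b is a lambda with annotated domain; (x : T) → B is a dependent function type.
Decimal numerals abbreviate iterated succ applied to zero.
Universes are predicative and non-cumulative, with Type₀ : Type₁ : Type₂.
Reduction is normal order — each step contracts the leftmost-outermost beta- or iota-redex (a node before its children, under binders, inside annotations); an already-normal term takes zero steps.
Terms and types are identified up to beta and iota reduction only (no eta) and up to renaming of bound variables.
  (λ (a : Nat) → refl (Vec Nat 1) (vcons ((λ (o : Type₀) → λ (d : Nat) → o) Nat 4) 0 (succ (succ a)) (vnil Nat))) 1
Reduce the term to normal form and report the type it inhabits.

normal form:
  refl (Vec Nat 1) (vcons Nat 0 3 (vnil Nat))
type:
  Eq (Vec Nat 1) (vcons Nat 0 3 (vnil Nat)) (vcons Nat 0 3 (vnil Nat))
observation: the first redex contracted is a beta-redex; the normal form is reached in 3 normal-order steps.


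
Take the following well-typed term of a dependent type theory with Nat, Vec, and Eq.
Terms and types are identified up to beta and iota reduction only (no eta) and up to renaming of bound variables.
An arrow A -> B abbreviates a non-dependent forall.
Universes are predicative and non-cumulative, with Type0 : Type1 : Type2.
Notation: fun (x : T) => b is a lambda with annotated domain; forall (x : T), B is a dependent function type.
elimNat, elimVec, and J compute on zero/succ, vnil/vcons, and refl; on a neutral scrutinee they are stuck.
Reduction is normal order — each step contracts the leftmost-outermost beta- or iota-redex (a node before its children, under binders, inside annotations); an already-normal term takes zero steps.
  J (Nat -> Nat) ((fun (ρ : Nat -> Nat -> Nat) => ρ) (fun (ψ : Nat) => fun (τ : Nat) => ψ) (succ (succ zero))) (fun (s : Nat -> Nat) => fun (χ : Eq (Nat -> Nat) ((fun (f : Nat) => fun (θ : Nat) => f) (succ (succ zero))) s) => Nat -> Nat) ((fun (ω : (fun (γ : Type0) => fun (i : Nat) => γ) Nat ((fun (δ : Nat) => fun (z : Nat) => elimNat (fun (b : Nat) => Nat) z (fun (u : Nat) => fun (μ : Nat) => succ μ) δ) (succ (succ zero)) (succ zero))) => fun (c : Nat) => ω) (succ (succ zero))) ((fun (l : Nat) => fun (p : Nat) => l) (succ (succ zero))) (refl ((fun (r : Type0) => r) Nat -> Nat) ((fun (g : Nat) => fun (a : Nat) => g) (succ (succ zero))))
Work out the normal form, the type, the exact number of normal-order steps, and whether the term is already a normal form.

reduced normal form:
  fun (ρ : Nat) => succ (succ zero)
the term's type:
  Nat -> Nat
reduction steps (normal order): 2
started in normal form: no
first contracted redex: a J iota-redex


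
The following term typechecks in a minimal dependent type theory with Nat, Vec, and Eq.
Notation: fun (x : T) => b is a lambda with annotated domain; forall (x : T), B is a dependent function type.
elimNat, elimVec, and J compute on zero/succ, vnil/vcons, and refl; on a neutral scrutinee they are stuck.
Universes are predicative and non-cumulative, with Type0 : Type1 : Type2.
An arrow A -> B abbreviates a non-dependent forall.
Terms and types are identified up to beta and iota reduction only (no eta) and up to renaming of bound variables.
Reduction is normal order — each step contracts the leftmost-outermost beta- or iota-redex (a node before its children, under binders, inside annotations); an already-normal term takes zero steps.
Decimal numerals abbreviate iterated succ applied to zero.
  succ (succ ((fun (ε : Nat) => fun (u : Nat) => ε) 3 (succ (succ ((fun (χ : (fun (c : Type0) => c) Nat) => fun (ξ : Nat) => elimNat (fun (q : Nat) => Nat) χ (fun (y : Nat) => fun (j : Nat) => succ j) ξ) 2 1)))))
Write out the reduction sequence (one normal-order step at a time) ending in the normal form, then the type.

normal-order reduction:
  succ (succ ((fun (ε : Nat) => fun (u : Nat) => ε) 3 (succ (succ ((fun (χ : (fun (c : Type0) => c) Nat) => fun (ξ : Nat) => elimNat (fun (q : Nat) => Nat) χ (fun (y : Nat) => fun (j : Nat) => succ j) ξ) 2 1)))))
  ~> succ (succ ((fun (ε : Nat) => 3) (succ (succ ((fun (u : (fun (χ : Type0) => χ) Nat) => fun (c : Nat) => elimNat (fun (ξ : Nat) => Nat) u (fun (q : Nat) => fun (y : Nat) => succ y) c) 2 1)))))
  ~> 5
the term's type:
  Nat


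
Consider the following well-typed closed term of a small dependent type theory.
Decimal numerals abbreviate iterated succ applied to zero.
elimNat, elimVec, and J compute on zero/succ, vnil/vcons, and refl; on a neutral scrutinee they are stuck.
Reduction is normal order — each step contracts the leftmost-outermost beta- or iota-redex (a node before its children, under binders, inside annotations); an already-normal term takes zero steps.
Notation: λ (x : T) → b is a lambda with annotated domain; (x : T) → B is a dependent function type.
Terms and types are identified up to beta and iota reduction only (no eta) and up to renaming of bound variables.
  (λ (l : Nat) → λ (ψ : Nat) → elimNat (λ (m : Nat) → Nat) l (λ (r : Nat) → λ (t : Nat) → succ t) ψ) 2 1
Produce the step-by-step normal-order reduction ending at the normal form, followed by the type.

normal-order reduction sequence:
  (λ (l : Nat) → λ (ψ : Nat) → elimNat (λ (m : Nat) → Nat) l (λ (r : Nat) → λ (t : Nat) → succ t) ψ) 2 1
  ~> (λ (l : Nat) → elimNat (λ (ψ : Nat) → Nat) 2 (λ (m : Nat) → λ (r : Nat) → succ r) l) 1
  ~> elimNat (λ (l : Nat) → Nat) 2 (λ (ψ : Nat) → λ (m : Nat) → succ m) 1
  ~> (λ (l : Nat) → λ (ψ : Nat) → succ ψ) 0 (elimNat (λ (m : Nat) → Nat) 2 (λ (r : Nat) → λ (t : Nat) → succ t) 0)
  ~> (λ (l : Nat) → succ l) (elimNat (λ (ψ : Nat) → Nat) 2 (λ (m : Nat) → λ (r : Nat) → succ r) 0)
  ~> succ (elimNat (λ (l : Nat) → Nat) 2 (λ (ψ : Nat) → λ (m : Nat) → succ m) 0)
  ~> 3
the term's type:
  Nat


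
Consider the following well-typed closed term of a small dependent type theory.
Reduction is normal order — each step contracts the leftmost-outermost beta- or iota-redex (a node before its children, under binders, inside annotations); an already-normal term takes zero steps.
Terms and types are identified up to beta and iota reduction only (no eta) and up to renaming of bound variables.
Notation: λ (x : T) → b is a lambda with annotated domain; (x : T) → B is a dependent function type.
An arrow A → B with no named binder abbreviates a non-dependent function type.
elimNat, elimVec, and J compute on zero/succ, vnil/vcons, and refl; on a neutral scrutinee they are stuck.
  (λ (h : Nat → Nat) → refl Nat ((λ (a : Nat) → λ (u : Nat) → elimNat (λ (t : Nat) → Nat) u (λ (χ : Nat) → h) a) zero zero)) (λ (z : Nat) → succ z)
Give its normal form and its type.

normal form:
  refl Nat zero
the term's type:
  Eq Nat zero zero
observation: the leftmost-outermost redex is a beta-redex, and normalization takes 4 steps.


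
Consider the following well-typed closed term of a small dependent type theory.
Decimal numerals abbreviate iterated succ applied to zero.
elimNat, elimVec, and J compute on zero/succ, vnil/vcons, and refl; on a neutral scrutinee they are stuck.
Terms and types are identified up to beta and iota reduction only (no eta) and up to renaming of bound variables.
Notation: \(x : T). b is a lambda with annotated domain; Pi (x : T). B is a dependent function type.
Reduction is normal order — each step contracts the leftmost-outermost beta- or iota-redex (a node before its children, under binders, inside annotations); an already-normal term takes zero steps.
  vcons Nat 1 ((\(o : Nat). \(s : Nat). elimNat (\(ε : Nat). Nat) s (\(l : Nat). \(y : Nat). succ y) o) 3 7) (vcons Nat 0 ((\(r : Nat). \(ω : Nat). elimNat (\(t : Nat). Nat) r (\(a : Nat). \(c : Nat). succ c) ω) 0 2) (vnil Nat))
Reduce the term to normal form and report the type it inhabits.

normal form:
  vcons Nat 1 10 (vcons Nat 0 2 (vnil Nat))
inferred type:
  Vec Nat 2
observation: 21 normal-order steps normalize the term, beginning with a beta-redex.


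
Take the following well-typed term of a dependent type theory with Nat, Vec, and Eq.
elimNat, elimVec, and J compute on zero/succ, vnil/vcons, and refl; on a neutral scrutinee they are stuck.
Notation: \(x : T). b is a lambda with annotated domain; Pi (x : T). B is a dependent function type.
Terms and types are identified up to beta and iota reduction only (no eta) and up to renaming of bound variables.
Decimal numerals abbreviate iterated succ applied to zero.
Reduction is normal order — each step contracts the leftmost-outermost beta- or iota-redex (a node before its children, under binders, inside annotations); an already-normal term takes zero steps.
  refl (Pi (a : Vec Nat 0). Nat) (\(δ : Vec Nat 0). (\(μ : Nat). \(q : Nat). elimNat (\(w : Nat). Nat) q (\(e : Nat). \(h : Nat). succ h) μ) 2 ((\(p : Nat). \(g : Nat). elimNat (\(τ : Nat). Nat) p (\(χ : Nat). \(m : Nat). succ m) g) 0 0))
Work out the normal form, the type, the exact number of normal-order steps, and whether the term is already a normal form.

resulting normal form:
  refl (Pi (a : Vec Nat 0). Nat) (\(δ : Vec Nat 0). 2)
the term's type:
  Eq (Pi (a : Vec Nat 0). Nat) (\(δ : Vec Nat 0). 2) (\(μ : Vec Nat 0). 2)
reduction steps (normal order): 12
started in normal form: no
first redex: a beta-redex


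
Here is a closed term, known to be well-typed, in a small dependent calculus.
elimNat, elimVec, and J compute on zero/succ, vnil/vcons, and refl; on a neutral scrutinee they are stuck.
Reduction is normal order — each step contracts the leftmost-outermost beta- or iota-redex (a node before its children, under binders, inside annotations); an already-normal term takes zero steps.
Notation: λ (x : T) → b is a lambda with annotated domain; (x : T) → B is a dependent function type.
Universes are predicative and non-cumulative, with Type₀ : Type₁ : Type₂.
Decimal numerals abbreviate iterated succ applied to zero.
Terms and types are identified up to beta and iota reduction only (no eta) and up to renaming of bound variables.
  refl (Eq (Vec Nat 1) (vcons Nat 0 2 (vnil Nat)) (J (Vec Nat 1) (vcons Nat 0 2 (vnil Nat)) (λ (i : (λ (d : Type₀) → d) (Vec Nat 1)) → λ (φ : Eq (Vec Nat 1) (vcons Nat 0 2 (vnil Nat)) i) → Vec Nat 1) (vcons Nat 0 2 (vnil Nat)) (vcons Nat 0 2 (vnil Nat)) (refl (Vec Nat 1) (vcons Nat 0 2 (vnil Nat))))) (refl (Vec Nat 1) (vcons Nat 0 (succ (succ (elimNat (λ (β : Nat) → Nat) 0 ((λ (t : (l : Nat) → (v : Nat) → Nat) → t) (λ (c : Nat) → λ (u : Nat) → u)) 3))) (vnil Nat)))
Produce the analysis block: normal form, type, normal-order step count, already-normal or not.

resulting normal form:
  refl (Eq (Vec Nat 1) (vcons Nat 0 2 (vnil Nat)) (vcons Nat 0 2 (vnil Nat))) (refl (Vec Nat 1) (vcons Nat 0 2 (vnil Nat)))
type:
  Eq (Eq (Vec Nat 1) (vcons Nat 0 2 (vnil Nat)) (vcons Nat 0 2 (vnil Nat))) (refl (Vec Nat 1) (vcons Nat 0 2 (vnil Nat))) (refl (Vec Nat 1) (vcons Nat 0 2 (vnil Nat)))
steps to reach normal form (normal order): 14
term was already normal: no
first redex: a J iota-redex


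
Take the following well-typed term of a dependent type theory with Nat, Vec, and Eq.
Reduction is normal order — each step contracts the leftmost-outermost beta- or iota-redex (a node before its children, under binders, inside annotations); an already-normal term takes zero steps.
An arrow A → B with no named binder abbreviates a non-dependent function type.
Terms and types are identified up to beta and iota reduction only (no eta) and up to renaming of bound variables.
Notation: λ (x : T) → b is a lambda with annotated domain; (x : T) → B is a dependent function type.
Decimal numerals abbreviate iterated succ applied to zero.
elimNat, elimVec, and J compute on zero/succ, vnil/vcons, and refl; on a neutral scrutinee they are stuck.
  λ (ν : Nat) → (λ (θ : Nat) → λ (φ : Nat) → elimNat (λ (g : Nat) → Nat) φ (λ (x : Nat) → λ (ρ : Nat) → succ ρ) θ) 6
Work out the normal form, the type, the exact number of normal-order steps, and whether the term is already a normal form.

normal form:
  λ (ν : Nat) → λ (θ : Nat) → succ (succ (succ (succ (succ (succ θ)))))
inferred type:
  Nat → Nat → Nat
reduction steps (normal order): 20
started in normal form: no
first contracted redex: a beta-redex


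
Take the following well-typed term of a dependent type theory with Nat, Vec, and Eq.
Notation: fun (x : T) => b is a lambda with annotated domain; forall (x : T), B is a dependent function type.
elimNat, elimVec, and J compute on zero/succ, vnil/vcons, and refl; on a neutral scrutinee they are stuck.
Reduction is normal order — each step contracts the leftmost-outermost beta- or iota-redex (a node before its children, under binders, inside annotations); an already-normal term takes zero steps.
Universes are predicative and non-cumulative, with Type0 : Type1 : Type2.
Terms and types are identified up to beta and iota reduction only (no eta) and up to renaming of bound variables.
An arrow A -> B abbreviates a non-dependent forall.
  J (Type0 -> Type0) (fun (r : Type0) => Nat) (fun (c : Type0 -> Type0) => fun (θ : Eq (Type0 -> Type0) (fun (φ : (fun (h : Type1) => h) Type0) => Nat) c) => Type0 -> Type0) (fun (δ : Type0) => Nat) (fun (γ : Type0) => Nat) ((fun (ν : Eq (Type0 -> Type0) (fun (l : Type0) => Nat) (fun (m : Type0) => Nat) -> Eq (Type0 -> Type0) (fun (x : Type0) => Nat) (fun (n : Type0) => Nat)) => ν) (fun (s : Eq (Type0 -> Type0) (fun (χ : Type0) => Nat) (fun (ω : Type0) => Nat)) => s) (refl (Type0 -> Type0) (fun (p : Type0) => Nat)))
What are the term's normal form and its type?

reduced normal form:
  fun (r : Type0) => Nat
the term's type:
  Type0 -> Type0
observation: the leftmost-outermost redex is a beta-redex, and normalization takes 4 steps.


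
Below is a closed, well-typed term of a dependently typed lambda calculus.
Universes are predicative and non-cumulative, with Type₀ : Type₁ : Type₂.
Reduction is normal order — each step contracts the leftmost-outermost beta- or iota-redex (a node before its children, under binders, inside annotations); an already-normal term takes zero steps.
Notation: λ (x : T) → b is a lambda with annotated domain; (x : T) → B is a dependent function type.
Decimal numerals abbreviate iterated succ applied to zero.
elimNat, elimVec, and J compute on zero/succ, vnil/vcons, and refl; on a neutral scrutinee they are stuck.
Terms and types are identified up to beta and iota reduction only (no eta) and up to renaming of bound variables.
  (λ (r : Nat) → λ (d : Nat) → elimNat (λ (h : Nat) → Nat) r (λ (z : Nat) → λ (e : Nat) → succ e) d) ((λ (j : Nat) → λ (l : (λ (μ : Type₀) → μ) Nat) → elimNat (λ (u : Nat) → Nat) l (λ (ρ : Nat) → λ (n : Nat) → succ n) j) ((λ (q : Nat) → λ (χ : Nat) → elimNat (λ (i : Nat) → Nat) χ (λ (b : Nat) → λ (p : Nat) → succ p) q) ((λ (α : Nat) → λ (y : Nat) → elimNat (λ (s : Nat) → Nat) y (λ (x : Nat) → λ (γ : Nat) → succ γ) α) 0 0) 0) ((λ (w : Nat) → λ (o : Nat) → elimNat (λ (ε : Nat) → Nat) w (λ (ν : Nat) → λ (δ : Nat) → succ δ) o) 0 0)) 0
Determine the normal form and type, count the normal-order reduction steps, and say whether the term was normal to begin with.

reduced normal form:
  0
the term's type:
  Nat
reduction steps (normal order): 15
already normal: no
first contracted redex: a beta-redex


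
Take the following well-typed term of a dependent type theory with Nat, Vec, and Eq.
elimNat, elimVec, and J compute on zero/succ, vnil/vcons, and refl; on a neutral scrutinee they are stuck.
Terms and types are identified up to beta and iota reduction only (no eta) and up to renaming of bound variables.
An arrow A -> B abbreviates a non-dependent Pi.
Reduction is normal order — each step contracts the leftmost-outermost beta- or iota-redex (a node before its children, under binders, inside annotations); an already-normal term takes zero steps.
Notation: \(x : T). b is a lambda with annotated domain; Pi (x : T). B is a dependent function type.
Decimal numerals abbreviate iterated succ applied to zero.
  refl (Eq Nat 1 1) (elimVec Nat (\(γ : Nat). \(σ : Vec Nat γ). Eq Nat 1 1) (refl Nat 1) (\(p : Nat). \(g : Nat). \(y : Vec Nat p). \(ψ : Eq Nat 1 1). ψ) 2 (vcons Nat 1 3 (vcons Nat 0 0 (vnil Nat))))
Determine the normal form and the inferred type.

resulting normal form:
  refl (Eq Nat 1 1) (refl Nat 1)
inferred type:
  Eq (Eq Nat 1 1) (refl Nat 1) (refl Nat 1)


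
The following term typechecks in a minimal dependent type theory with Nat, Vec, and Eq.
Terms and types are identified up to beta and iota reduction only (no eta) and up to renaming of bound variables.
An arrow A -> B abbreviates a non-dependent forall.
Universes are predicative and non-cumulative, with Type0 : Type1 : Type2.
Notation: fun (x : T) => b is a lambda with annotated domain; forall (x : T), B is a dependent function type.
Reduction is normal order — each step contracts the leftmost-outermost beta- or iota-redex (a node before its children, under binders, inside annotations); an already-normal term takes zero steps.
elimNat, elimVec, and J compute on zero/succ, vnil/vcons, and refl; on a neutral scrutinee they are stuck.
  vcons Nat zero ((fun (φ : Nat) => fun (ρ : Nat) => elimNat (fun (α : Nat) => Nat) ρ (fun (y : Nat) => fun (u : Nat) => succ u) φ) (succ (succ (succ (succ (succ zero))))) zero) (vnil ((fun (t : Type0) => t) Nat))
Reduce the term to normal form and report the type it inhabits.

resulting normal form:
  vcons Nat zero (succ (succ (succ (succ (succ zero))))) (vnil Nat)
the term's type:
  Vec Nat (succ zero)


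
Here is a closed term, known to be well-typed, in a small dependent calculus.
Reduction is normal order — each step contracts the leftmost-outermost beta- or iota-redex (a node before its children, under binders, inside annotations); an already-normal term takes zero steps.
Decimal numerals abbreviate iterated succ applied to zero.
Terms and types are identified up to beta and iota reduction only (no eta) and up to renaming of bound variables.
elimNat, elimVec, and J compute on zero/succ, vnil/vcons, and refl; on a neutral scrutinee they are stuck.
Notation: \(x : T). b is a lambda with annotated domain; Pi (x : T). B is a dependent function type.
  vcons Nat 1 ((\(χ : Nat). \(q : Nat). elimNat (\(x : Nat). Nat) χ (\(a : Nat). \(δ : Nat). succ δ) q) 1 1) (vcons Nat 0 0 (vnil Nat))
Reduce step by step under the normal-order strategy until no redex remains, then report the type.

normal-order reduction sequence:
  vcons Nat 1 ((\(χ : Nat). \(q : Nat). elimNat (\(x : Nat). Nat) χ (\(a : Nat). \(δ : Nat). succ δ) q) 1 1) (vcons Nat 0 0 (vnil Nat))
  ~> vcons Nat 1 ((\(χ : Nat). elimNat (\(q : Nat). Nat) 1 (\(x : Nat). \(a : Nat). succ a) χ) 1) (vcons Nat 0 0 (vnil Nat))
  ~> vcons Nat 1 (elimNat (\(χ : Nat). Nat) 1 (\(q : Nat). \(x : Nat). succ x) 1) (vcons Nat 0 0 (vnil Nat))
  ~> vcons Nat 1 ((\(χ : Nat). \(q : Nat). succ q) 0 (elimNat (\(x : Nat). Nat) 1 (\(a : Nat). \(δ : Nat). succ δ) 0)) (vcons Nat 0 0 (vnil Nat))
  ~> vcons Nat 1 ((\(χ : Nat). succ χ) (elimNat (\(q : Nat). Nat) 1 (\(x : Nat). \(a : Nat). succ a) 0)) (vcons Nat 0 0 (vnil Nat))
  ~> vcons Nat 1 (succ (elimNat (\(χ : Nat). Nat) 1 (\(q : Nat). \(x : Nat). succ x) 0)) (vcons Nat 0 0 (vnil Nat))
  ~> vcons Nat 1 2 (vcons Nat 0 0 (vnil Nat))
type:
  Vec Nat 2


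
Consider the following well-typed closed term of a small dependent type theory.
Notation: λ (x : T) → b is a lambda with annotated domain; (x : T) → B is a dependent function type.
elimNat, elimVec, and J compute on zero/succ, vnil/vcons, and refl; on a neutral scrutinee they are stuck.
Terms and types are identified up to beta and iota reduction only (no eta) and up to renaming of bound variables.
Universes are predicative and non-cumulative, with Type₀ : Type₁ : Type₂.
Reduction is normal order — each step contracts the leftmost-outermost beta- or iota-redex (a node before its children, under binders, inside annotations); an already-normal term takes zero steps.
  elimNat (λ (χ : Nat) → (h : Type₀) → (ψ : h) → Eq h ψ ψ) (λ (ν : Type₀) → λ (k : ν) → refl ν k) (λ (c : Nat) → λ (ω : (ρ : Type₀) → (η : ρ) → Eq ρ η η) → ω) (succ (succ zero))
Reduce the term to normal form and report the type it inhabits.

reduced normal form:
  λ (χ : Type₀) → λ (h : χ) → refl χ h
type:
  (χ : Type₀) → (h : χ) → Eq χ h h


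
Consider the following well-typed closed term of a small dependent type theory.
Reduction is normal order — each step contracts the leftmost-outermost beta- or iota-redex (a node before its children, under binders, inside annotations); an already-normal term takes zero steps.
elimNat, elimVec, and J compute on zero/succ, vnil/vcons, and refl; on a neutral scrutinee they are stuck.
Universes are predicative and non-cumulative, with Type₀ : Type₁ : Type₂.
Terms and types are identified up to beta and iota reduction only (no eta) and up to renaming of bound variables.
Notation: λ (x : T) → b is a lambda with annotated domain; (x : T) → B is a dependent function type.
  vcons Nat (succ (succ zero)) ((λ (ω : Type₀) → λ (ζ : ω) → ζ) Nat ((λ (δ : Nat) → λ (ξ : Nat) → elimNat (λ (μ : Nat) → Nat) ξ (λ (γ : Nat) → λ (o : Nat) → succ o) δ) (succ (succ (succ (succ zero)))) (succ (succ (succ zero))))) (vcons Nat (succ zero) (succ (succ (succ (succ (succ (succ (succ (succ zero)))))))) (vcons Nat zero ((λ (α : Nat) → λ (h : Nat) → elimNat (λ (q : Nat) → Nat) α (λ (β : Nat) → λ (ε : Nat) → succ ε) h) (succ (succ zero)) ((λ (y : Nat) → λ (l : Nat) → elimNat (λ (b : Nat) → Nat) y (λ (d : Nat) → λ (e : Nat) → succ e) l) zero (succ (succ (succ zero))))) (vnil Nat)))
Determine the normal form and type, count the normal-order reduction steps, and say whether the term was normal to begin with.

reduced normal form:
  vcons Nat (succ (succ zero)) (succ (succ (succ (succ (succ (succ (succ zero))))))) (vcons Nat (succ zero) (succ (succ (succ (succ (succ (succ (succ (succ zero)))))))) (vcons Nat zero (succ (succ (succ (succ (succ zero))))) (vnil Nat)))
type:
  Vec Nat (succ (succ (succ zero)))
normal-order step count: 41
term was already normal: no
first redex: a beta-redex


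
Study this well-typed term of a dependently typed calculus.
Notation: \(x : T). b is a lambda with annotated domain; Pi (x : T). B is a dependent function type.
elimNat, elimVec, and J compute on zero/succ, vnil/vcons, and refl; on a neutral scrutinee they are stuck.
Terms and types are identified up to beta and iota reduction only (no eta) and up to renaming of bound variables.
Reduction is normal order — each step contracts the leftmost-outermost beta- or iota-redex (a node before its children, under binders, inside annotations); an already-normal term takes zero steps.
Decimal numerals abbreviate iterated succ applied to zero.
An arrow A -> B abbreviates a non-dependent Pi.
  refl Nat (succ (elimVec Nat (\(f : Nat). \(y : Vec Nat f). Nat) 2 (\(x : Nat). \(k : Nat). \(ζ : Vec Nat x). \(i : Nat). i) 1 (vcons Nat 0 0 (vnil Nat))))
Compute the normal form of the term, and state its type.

normal form:
  refl Nat 3
type:
  Eq Nat 3 3
observation: reduction starts at an elimVec iota-redex, and 6 normal-order steps reach the normal form.


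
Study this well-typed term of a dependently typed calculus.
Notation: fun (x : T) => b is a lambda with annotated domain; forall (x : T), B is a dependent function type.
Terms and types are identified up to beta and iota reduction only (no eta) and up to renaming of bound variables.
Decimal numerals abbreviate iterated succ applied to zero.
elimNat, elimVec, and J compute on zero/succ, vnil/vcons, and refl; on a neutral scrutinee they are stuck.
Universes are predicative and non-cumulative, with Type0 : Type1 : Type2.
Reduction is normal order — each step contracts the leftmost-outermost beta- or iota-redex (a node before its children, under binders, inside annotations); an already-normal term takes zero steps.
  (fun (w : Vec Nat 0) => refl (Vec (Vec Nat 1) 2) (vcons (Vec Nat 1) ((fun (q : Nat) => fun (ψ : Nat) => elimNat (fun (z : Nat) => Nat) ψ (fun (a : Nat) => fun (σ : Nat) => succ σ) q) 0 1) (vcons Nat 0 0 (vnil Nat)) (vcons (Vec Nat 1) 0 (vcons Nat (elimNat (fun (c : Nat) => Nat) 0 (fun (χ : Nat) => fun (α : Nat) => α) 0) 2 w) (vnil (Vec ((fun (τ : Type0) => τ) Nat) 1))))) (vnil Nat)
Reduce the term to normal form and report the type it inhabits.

resulting normal form:
  refl (Vec (Vec Nat 1) 2) (vcons (Vec Nat 1) 1 (vcons Nat 0 0 (vnil Nat)) (vcons (Vec Nat 1) 0 (vcons Nat 0 2 (vnil Nat)) (vnil (Vec Nat 1))))
type:
  Eq (Vec (Vec Nat 1) 2) (vcons (Vec Nat 1) 1 (vcons Nat 0 0 (vnil Nat)) (vcons (Vec Nat 1) 0 (vcons Nat 0 2 (vnil Nat)) (vnil (Vec Nat 1)))) (vcons (Vec Nat 1) 1 (vcons Nat 0 0 (vnil Nat)) (vcons (Vec Nat 1) 0 (vcons Nat 0 2 (vnil Nat)) (vnil (Vec Nat 1))))
observation: the term reaches its normal form after 6 normal-order steps.


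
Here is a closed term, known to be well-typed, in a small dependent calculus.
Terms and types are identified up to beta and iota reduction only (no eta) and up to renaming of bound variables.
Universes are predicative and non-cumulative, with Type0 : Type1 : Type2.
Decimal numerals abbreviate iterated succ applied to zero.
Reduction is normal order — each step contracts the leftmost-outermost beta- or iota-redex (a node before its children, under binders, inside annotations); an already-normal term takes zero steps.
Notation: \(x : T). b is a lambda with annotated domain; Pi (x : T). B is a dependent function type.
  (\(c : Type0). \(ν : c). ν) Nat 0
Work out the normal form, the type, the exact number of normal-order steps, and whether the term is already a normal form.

normal form:
  0
type:
  Nat
normal-order step count: 2
already normal: no
first redex: a beta-redex


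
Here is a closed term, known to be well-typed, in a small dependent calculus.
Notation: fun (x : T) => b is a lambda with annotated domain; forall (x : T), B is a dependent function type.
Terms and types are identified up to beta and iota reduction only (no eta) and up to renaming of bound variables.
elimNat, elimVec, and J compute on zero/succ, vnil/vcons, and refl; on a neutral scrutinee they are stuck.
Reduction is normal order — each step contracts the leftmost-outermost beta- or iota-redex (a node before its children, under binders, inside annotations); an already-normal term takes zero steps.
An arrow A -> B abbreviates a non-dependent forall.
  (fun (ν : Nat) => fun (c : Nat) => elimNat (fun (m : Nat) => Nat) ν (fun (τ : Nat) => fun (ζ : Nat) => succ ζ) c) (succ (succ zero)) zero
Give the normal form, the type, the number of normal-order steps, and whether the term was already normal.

resulting normal form:
  succ (succ zero)
inferred type:
  Nat
reduction steps (normal order): 3
term was already normal: no
first contracted redex: a beta-redex


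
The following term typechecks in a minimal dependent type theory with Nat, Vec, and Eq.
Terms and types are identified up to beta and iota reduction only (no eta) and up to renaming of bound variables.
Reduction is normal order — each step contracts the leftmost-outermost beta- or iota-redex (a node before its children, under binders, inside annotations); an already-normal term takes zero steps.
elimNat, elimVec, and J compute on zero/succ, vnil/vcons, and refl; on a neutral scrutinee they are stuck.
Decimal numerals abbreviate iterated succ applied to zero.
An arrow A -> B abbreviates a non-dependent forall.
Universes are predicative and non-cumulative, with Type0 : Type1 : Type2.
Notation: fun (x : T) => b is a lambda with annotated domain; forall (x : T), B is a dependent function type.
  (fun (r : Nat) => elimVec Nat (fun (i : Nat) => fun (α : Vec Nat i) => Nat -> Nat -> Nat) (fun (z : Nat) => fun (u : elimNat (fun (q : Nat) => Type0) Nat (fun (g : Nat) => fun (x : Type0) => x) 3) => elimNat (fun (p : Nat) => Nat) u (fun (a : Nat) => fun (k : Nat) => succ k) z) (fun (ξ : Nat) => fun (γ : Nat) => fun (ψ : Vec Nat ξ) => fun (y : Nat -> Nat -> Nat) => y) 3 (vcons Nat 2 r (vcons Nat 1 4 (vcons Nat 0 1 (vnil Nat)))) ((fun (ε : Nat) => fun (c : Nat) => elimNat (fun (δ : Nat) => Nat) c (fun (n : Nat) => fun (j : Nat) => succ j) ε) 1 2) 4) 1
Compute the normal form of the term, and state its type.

reduced normal form:
  7
the term's type:
  Nat
observation: normalization takes exactly 35 steps under the normal-order strategy.
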